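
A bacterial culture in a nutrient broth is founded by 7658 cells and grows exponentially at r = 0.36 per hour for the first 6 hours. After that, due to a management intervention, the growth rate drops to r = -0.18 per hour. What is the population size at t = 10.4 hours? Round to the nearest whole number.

Phase 1: N(6) = 7658·e^(0.36×6) = 7658·e^2.16 = 66403.6.
Phase 2 runs for 10.4 − 6 = 4.4 hours at r = -0.18.
N(10.4) = 66403.6·e^(-0.18×4.4) = 66403.6·e^-0.792 = 30076.7.

30077 cells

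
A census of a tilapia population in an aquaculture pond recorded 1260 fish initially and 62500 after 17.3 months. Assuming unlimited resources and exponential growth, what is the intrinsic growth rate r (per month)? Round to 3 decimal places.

0.226 per month

From N(t) = N₀·e^(rt): e^(r·17.3) = 62500/1260 = 49.603.
r·17.3 = ln(49.603) = 3.9041, so r = 3.9041/17.3 = 0.22567.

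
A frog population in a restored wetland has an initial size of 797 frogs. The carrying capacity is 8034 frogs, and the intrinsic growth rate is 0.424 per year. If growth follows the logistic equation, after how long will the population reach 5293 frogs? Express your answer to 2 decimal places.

A = (K − N₀)/N₀ = (8034 − 797)/797 = 9.0803.
Solve 8034/(1 + 9.0803·e^(−0.424t)) = 5293: 1 + 9.0803·e^(−0.424t) = 1.5179, so e^(−0.424t) = 0.0570305.
−0.424·t = ln(0.0570305) = -2.8642, so t = 2.8642/0.424 = 6.7551.

6.76 years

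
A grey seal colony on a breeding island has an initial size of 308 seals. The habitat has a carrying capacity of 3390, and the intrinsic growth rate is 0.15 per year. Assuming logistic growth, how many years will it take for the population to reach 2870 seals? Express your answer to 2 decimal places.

26.74 years

A = (K − N₀)/N₀ = (3390 − 308)/308 = 10.006.
Solve 3390/(1 + 10.006·e^(−0.15t)) = 2870: 1 + 10.006·e^(−0.15t) = 1.1812, so e^(−0.15t) = 0.0181067.
−0.15·t = ln(0.0181067) = -4.0115, so t = 4.0115/0.15 = 26.743.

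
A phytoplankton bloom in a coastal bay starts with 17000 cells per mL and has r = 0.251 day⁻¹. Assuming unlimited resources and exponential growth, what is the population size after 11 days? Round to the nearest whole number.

N(t) = N₀·e^(rt) = 17000 × e^(0.251×11) = 17000 × e^2.761.
e^2.761 ≈ 15.816, so N ≈ 17000 × 15.816 = 268866.

268866 cells per mL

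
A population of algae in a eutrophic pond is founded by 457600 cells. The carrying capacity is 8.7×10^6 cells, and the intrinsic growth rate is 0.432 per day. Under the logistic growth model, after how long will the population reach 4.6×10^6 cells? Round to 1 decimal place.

7.0 days

A = (K − N₀)/N₀ = (8.7×10^6 − 457600)/457600 = 18.012.
Solve 8.7×10^6/(1 + 18.012·e^(−0.432t)) = 4.6×10^6: 1 + 18.012·e^(−0.432t) = 1.8913, so e^(−0.432t) = 0.0494833.
−0.432·t = ln(0.0494833) = -3.0061, so t = 3.0061/0.432 = 6.9586.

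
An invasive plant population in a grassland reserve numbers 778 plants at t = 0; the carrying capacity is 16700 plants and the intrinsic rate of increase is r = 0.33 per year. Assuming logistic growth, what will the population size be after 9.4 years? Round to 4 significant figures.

A = (K − N₀)/N₀ = (16700 − 778)/778 = 20.465.
N(t) = K/(1 + A·e^(−rt)) = 16700/(1 + 20.465×e^(−0.33×9.4)).
e^(−3.102) = 0.044959; denominator = 1 + 20.465×0.044959 = 1.9201.
N = 16700/1.9201 = 8697.45.

8697 plants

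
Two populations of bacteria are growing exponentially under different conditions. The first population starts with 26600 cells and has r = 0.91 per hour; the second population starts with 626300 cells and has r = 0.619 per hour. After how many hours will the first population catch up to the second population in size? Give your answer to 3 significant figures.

10.9 hours

Set 26600·e^(0.91t) = 626300·e^(0.619t).
e^((0.91 − 0.619)t) = 626300/26600 → e^(0.291·t) = 23.545.
0.291·t = ln(23.545) = 3.1589, so t = 3.1589/0.291 = 10.855.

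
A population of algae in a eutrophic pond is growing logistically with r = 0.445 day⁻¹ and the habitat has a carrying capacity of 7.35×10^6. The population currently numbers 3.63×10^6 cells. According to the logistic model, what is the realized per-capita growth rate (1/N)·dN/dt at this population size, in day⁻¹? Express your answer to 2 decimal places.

(1/N)·dN/dt = r(1 − N/K) = 0.445 × (1 − 3.63×10^6/7.35×10^6).
= 0.445 × 0.50612 = 0.22522.

0.23 per day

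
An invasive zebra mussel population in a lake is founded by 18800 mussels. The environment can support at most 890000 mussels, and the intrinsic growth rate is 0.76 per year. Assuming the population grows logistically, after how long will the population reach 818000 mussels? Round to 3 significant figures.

A = (K − N₀)/N₀ = (890000 − 18800)/18800 = 46.34.
Solve 890000/(1 + 46.34·e^(−0.76t)) = 818000: 1 + 46.34·e^(−0.76t) = 1.088, so e^(−0.76t) = 0.00189941.
−0.76·t = ln(0.00189941) = -6.2662, so t = 6.2662/0.76 = 8.245.

8.25 years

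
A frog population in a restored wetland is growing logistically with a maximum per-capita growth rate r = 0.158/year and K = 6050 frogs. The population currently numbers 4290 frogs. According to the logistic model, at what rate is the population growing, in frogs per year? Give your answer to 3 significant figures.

197 frogs per year

dN/dt = rN(1 − N/K) = 0.158 × 4290 × (1 − 4290/6050).
1 − 4290/6050 = 0.29091; dN/dt = 0.158 × 4290 × 0.29091 = 197.18.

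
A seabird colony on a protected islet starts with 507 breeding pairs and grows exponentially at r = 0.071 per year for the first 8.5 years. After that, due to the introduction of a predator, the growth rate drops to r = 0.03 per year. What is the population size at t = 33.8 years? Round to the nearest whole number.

1980 breeding pairs

Phase 1: N(8.5) = 507·e^(0.071×8.5) = 507·e^0.6035 = 927.053.
Phase 2 runs for 33.8 − 8.5 = 25.3 years at r = 0.03.
N(33.8) = 927.053·e^(0.03×25.3) = 927.053·e^0.759 = 1980.31.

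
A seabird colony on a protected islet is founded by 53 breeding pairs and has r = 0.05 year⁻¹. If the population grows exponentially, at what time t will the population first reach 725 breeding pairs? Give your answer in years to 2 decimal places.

Set N₀·e^(rt) = 725: e^(0.05·t) = 725/53 = 13.679.
0.05·t = ln(13.679) = 2.6159, so t = 2.6159/0.05 = 52.318.

52.32 years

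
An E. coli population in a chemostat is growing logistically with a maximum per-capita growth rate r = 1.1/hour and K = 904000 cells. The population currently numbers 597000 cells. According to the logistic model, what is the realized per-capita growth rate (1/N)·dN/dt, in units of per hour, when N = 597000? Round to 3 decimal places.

(1/N)·dN/dt = r(1 − N/K) = 1.1 × (1 − 597000/904000).
= 1.1 × 0.3396 = 0.37356.

0.374 per hour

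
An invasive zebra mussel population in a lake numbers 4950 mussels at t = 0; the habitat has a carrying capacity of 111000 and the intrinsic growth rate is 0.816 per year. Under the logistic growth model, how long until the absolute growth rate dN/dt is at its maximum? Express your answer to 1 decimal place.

Logistic growth is fastest at N = K/2 = 55500.
A = (K − N₀)/N₀ = 21.424. Set K/(1 + A·e^(−rt)) = K/2 → A·e^(−rt) = 1.
e^(−0.816t) = 1/21.424 = 0.0466761, so t = ln(21.424)/0.816 = 3.0645/0.816 = 3.7555.

3.8 years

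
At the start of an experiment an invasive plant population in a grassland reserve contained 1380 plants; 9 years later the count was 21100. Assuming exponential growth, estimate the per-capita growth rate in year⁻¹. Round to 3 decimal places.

From N(t) = N₀·e^(rt): e^(r·9) = 21100/1380 = 15.29.
r·9 = ln(15.29) = 2.7272, so r = 2.7272/9 = 0.30302.

0.303 per year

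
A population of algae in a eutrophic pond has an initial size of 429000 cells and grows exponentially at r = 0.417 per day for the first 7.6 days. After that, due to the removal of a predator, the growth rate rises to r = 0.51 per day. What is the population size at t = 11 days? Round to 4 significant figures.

Phase 1: N(7.6) = 429000·e^(0.417×7.6) = 429000·e^3.169 = 1.020524×10^7.
Phase 2 runs for 11 − 7.6 = 3.4 days at r = 0.51.
N(11) = 1.020524×10^7·e^(0.51×3.4) = 1.020524×10^7·e^1.734 = 5.779496×10^7.

57790000 cells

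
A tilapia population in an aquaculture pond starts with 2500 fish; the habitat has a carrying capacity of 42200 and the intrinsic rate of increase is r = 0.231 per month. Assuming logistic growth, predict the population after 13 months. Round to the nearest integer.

A = (K − N₀)/N₀ = (42200 − 2500)/2500 = 15.88.
N(t) = K/(1 + A·e^(−rt)) = 42200/(1 + 15.88×e^(−0.231×13)).
e^(−3.003) = 0.049638; denominator = 1 + 15.88×0.049638 = 1.7883.
N = 42200/1.7883 = 23598.5.

23598 fish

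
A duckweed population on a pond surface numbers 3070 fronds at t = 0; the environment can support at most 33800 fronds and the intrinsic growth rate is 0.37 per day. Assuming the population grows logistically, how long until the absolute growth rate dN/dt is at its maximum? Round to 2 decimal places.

Logistic growth is fastest at N = K/2 = 16900.
A = (K − N₀)/N₀ = 10.01. Set K/(1 + A·e^(−rt)) = K/2 → A·e^(−rt) = 1.
e^(−0.37t) = 1/10.01 = 0.0999024, so t = ln(10.01)/0.37 = 2.3036/0.37 = 6.2258.

6.23 days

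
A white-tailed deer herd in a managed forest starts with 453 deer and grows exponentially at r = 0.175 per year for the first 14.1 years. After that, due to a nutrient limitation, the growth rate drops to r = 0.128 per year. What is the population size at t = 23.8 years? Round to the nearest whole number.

18490 deer

Phase 1: N(14.1) = 453·e^(0.175×14.1) = 453·e^2.467 = 5342.2.
Phase 2 runs for 23.8 − 14.1 = 9.7 years at r = 0.128.
N(23.8) = 5342.2·e^(0.128×9.7) = 5342.2·e^1.242 = 18490.1.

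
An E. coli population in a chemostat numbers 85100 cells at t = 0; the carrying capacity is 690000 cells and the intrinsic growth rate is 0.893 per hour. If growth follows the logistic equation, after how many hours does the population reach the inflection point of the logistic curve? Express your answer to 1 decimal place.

2.2 hours

Logistic growth is fastest at N = K/2 = 345000.
A = (K − N₀)/N₀ = 7.1081. Set K/(1 + A·e^(−rt)) = K/2 → A·e^(−rt) = 1.
e^(−0.893t) = 1/7.1081 = 0.140684, so t = ln(7.1081)/0.893 = 1.9612/0.893 = 2.1962.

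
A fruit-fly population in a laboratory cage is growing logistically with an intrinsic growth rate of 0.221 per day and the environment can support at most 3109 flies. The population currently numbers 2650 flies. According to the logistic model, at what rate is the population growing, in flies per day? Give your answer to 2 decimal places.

86.46 flies per day

dN/dt = rN(1 − N/K) = 0.221 × 2650 × (1 − 2650/3109).
1 − 2650/3109 = 0.14764; dN/dt = 0.221 × 2650 × 0.14764 = 86.463.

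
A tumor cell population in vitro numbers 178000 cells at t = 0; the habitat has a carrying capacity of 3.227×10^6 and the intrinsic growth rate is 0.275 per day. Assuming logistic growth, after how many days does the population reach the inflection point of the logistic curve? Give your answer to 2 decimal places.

Logistic growth is fastest at N = K/2 = 1.6135×10^6.
A = (K − N₀)/N₀ = 17.129. Set K/(1 + A·e^(−rt)) = K/2 → A·e^(−rt) = 1.
e^(−0.275t) = 1/17.129 = 0.0583798, so t = ln(17.129)/0.275 = 2.8408/0.275 = 10.33.

10.33 days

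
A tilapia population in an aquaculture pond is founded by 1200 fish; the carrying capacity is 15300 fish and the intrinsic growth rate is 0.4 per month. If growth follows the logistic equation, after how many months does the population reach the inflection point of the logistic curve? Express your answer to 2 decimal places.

6.16 months

Logistic growth is fastest at N = K/2 = 7650.
A = (K − N₀)/N₀ = 11.75. Set K/(1 + A·e^(−rt)) = K/2 → A·e^(−rt) = 1.
e^(−0.4t) = 1/11.75 = 0.0851064, so t = ln(11.75)/0.4 = 2.4639/0.4 = 6.1596.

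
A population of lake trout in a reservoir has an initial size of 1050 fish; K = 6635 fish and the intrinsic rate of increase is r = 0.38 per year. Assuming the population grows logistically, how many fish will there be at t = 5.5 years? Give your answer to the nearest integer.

A = (K − N₀)/N₀ = (6635 − 1050)/1050 = 5.319.
N(t) = K/(1 + A·e^(−rt)) = 6635/(1 + 5.319×e^(−0.38×5.5)).
e^(−2.09) = 0.12369; denominator = 1 + 5.319×0.12369 = 1.6579.
N = 6635/1.6579 = 4002.06.

4002 fish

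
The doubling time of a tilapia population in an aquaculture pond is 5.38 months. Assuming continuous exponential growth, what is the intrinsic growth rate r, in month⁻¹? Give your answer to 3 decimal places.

0.129 per month

r = ln(2)/t_d = 0.6931/5.38 = 0.12884.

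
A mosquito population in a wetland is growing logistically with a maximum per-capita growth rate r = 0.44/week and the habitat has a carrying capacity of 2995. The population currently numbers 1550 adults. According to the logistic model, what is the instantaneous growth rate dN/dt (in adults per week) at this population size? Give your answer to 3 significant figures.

dN/dt = rN(1 − N/K) = 0.44 × 1550 × (1 − 1550/2995).
1 − 1550/2995 = 0.48247; dN/dt = 0.44 × 1550 × 0.48247 = 329.05.

329 adults per week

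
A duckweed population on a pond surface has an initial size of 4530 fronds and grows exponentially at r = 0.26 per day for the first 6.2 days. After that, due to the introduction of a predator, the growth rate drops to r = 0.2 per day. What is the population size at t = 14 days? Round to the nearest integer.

108064 fronds

Phase 1: N(6.2) = 4530·e^(0.26×6.2) = 4530·e^1.612 = 22708.1.
Phase 2 runs for 14 − 6.2 = 7.8 days at r = 0.2.
N(14) = 22708.1·e^(0.2×7.8) = 22708.1·e^1.56 = 108064.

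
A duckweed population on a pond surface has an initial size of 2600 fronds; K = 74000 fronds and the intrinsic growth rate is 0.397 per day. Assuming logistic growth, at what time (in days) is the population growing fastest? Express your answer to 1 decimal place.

Logistic growth is fastest at N = K/2 = 37000.
A = (K − N₀)/N₀ = 27.462. Set K/(1 + A·e^(−rt)) = K/2 → A·e^(−rt) = 1.
e^(−0.397t) = 1/27.462 = 0.0364146, so t = ln(27.462)/0.397 = 3.3128/0.397 = 8.3446.

8.3 days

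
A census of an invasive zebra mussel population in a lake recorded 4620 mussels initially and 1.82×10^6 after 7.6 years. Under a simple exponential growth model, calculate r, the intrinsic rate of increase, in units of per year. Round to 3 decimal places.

0.786 per year

From N(t) = N₀·e^(rt): e^(r·7.6) = 1.82×10^6/4620 = 393.94.
r·7.6 = ln(393.94) = 5.9762, so r = 5.9762/7.6 = 0.78634.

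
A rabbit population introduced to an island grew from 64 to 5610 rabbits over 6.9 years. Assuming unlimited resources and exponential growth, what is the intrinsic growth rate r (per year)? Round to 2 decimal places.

0.65 per year

From N(t) = N₀·e^(rt): e^(r·6.9) = 5610/64 = 87.656.
r·6.9 = ln(87.656) = 4.4734, so r = 4.4734/6.9 = 0.64832.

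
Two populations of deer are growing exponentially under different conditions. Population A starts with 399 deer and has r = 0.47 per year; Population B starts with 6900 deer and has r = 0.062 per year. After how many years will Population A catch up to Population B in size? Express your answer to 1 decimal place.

Set 399·e^(0.47t) = 6900·e^(0.062t).
e^((0.47 − 0.062)t) = 6900/399 → e^(0.408·t) = 17.293.
0.408·t = ln(17.293) = 2.8503, so t = 2.8503/0.408 = 6.9861.

7.0 years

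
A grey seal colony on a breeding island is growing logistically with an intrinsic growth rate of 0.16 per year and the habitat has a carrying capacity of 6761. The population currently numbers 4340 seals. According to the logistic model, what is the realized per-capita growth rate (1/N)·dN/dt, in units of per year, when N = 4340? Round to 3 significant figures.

(1/N)·dN/dt = r(1 − N/K) = 0.16 × (1 − 4340/6761).
= 0.16 × 0.35808 = 0.057293.

0.0573 per year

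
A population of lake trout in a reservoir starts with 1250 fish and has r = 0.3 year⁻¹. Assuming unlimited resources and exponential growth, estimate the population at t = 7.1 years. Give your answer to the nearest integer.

10519 fish

N(t) = N₀·e^(rt) = 1250 × e^(0.3×7.1) = 1250 × e^2.13.
e^2.13 ≈ 8.4149, so N ≈ 1250 × 8.4149 = 10518.6.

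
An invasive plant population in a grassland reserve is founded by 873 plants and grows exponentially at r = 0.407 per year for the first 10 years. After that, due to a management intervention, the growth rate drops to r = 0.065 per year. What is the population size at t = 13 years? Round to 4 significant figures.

Phase 1: N(10) = 873·e^(0.407×10) = 873·e^4.07 = 51120.2.
Phase 2 runs for 13 − 10 = 3 years at r = 0.065.
N(13) = 51120.2·e^(0.065×3) = 51120.2·e^0.195 = 62127.

62130 plants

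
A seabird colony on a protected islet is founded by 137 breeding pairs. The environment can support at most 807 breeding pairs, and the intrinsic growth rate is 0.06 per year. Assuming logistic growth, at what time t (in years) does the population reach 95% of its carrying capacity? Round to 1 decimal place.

A = (K − N₀)/N₀ = (807 − 137)/137 = 4.8905.
Solve 807/(1 + 4.8905·e^(−0.06t)) = 766.65: 1 + 4.8905·e^(−0.06t) = 1.0526, so e^(−0.06t) = 0.010762.
−0.06·t = ln(0.010762) = -4.5317, so t = 4.5317/0.06 = 75.529.

75.5 years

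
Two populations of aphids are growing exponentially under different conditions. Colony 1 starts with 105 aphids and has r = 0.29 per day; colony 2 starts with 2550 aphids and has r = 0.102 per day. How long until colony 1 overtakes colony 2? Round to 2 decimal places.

16.97 days

Set 105·e^(0.29t) = 2550·e^(0.102t).
e^((0.29 − 0.102)t) = 2550/105 → e^(0.188·t) = 24.286.
0.188·t = ln(24.286) = 3.1899, so t = 3.1899/0.188 = 16.967.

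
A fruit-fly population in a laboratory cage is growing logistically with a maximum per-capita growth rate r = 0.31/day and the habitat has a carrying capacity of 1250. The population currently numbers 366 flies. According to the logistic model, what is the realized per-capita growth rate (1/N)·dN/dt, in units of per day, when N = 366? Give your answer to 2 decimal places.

0.22 per day

(1/N)·dN/dt = r(1 − N/K) = 0.31 × (1 − 366/1250).
= 0.31 × 0.7072 = 0.21923.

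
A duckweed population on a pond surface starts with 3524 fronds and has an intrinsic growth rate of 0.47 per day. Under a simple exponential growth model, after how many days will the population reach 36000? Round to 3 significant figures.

Set N₀·e^(rt) = 36000: e^(0.47·t) = 36000/3524 = 10.216.
0.47·t = ln(10.216) = 2.3239, so t = 2.3239/0.47 = 4.9445.

4.94 days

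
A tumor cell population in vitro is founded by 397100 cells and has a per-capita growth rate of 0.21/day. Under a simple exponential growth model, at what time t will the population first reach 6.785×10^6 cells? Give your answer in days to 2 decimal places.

Set N₀·e^(rt) = 6.785×10^6: e^(0.21·t) = 6.785×10^6/397100 = 17.086.
0.21·t = ln(17.086) = 2.8383, so t = 2.8383/0.21 = 13.516.

13.52 days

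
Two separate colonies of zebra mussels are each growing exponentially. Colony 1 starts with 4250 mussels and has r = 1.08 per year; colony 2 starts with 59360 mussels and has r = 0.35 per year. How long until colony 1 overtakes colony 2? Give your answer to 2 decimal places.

3.61 years

Set 4250·e^(1.08t) = 59360·e^(0.35t).
e^((1.08 − 0.35)t) = 59360/4250 → e^(0.73·t) = 13.967.
0.73·t = ln(13.967) = 2.6367, so t = 2.6367/0.73 = 3.6119.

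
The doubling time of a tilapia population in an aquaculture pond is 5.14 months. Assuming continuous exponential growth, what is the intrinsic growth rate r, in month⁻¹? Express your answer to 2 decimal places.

r = ln(2)/t_d = 0.6931/5.14 = 0.13485.

0.13 per month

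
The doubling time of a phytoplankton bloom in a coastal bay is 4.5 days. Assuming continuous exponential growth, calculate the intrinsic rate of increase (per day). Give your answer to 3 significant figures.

0.154 per day

r = ln(2)/t_d = 0.6931/4.5 = 0.15403.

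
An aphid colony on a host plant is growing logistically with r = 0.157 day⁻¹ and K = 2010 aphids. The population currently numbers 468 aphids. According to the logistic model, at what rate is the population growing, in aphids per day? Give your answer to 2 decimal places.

56.37 aphids per day

dN/dt = rN(1 − N/K) = 0.157 × 468 × (1 − 468/2010).
1 − 468/2010 = 0.76716; dN/dt = 0.157 × 468 × 0.76716 = 56.368.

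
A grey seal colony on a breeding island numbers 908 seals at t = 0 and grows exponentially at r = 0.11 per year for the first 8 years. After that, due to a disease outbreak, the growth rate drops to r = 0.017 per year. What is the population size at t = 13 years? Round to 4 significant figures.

Phase 1: N(8) = 908·e^(0.11×8) = 908·e^0.88 = 2189.1.
Phase 2 runs for 13 − 8 = 5 years at r = 0.017.
N(13) = 2189.1·e^(0.017×5) = 2189.1·e^0.085 = 2383.31.

2383 seals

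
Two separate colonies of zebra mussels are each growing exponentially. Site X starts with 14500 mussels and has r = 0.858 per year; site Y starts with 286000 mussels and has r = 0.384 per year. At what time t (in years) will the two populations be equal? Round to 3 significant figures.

Set 14500·e^(0.858t) = 286000·e^(0.384t).
e^((0.858 − 0.384)t) = 286000/14500 → e^(0.474·t) = 19.724.
0.474·t = ln(19.724) = 2.9818, so t = 2.9818/0.474 = 6.2908.

6.29 years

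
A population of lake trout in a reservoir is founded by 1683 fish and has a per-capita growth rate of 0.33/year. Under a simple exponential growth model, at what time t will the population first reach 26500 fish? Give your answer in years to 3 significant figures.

8.35 years

Set N₀·e^(rt) = 26500: e^(0.33·t) = 26500/1683 = 15.746.
0.33·t = ln(15.746) = 2.7566, so t = 2.7566/0.33 = 8.3532.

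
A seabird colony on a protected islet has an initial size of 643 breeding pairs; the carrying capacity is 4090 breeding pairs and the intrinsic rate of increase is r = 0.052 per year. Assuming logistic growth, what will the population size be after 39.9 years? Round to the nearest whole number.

2444 breeding pairs

A = (K − N₀)/N₀ = (4090 − 643)/643 = 5.3608.
N(t) = K/(1 + A·e^(−rt)) = 4090/(1 + 5.3608×e^(−0.052×39.9)).
e^(−2.075) = 0.12558; denominator = 1 + 5.3608×0.12558 = 1.6732.
N = 4090/1.6732 = 2444.39.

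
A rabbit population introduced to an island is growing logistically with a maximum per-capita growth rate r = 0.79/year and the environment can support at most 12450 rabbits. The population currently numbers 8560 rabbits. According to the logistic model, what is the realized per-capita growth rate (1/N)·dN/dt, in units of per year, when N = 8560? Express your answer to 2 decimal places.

0.25 per year

(1/N)·dN/dt = r(1 − N/K) = 0.79 × (1 − 8560/12450).
= 0.79 × 0.31245 = 0.24684.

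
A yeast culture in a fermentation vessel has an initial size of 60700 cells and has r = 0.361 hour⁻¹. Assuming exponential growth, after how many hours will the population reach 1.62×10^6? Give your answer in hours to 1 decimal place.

9.1 hours

Set N₀·e^(rt) = 1.62×10^6: e^(0.361·t) = 1.62×10^6/60700 = 26.689.
0.361·t = ln(26.689) = 3.2842, so t = 3.2842/0.361 = 9.0976.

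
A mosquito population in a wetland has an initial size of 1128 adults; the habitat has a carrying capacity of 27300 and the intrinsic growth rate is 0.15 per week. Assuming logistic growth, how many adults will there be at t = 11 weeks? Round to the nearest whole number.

A = (K − N₀)/N₀ = (27300 − 1128)/1128 = 23.202.
N(t) = K/(1 + A·e^(−rt)) = 27300/(1 + 23.202×e^(−0.15×11)).
e^(−1.65) = 0.19205; denominator = 1 + 23.202×0.19205 = 5.456.
N = 27300/5.456 = 5003.7.

5004 adults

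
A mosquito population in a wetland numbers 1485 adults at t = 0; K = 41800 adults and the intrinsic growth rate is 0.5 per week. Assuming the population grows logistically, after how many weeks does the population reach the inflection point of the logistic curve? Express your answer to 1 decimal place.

6.6 weeks

Logistic growth is fastest at N = K/2 = 20900.
A = (K − N₀)/N₀ = 27.148. Set K/(1 + A·e^(−rt)) = K/2 → A·e^(−rt) = 1.
e^(−0.5t) = 1/27.148 = 0.0368349, so t = ln(27.148)/0.5 = 3.3013/0.5 = 6.6026.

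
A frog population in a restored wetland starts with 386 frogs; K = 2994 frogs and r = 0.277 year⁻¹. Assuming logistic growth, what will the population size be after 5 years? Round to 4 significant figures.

1112 frogs

A = (K − N₀)/N₀ = (2994 − 386)/386 = 6.7565.
N(t) = K/(1 + A·e^(−rt)) = 2994/(1 + 6.7565×e^(−0.277×5)).
e^(−1.385) = 0.25032; denominator = 1 + 6.7565×0.25032 = 2.6913.
N = 2994/2.6913 = 1112.47.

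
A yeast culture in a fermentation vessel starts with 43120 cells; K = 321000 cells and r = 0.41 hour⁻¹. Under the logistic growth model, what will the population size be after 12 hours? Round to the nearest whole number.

306579 cells

A = (K − N₀)/N₀ = (321000 − 43120)/43120 = 6.4443.
N(t) = K/(1 + A·e^(−rt)) = 321000/(1 + 6.4443×e^(−0.41×12)).
e^(−4.92) = 0.0072991; denominator = 1 + 6.4443×0.0072991 = 1.047.
N = 321000/1.047 = 306579.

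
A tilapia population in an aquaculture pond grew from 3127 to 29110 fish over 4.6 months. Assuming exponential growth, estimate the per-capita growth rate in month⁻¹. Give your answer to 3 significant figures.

From N(t) = N₀·e^(rt): e^(r·4.6) = 29110/3127 = 9.3092.
r·4.6 = ln(9.3092) = 2.231, so r = 2.231/4.6 = 0.485.

0.485 per month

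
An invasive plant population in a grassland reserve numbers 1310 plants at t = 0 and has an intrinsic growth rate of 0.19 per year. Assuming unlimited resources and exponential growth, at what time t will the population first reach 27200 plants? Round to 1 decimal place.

Set N₀·e^(rt) = 27200: e^(0.19·t) = 27200/1310 = 20.763.
0.19·t = ln(20.763) = 3.0332, so t = 3.0332/0.19 = 15.964.

16.0 years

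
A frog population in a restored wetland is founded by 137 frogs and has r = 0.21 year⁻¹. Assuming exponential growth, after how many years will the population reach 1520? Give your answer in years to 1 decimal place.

Set N₀·e^(rt) = 1520: e^(0.21·t) = 1520/137 = 11.095.
0.21·t = ln(11.095) = 2.4065, so t = 2.4065/0.21 = 11.459.

11.5 years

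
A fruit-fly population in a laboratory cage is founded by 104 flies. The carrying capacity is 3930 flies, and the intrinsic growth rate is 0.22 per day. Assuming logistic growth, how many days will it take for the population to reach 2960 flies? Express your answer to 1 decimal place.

A = (K − N₀)/N₀ = (3930 − 104)/104 = 36.788.
Solve 3930/(1 + 36.788·e^(−0.22t)) = 2960: 1 + 36.788·e^(−0.22t) = 1.3277, so e^(−0.22t) = 0.00890776.
−0.22·t = ln(0.00890776) = -4.7208, so t = 4.7208/0.22 = 21.458.

21.5 days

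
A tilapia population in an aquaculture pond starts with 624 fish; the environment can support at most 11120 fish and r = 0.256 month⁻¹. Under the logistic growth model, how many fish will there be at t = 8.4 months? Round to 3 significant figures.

3760 fish

A = (K − N₀)/N₀ = (11120 − 624)/624 = 16.821.
N(t) = K/(1 + A·e^(−rt)) = 11120/(1 + 16.821×e^(−0.256×8.4)).
e^(−2.15) = 0.11644; denominator = 1 + 16.821×0.11644 = 2.9585.
N = 11120/2.9585 = 3758.61.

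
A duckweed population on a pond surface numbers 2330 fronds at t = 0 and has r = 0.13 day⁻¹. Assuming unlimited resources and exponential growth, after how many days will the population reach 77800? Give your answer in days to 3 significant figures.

Set N₀·e^(rt) = 77800: e^(0.13·t) = 77800/2330 = 33.391.
0.13·t = ln(33.391) = 3.5083, so t = 3.5083/0.13 = 26.987.

27.0 days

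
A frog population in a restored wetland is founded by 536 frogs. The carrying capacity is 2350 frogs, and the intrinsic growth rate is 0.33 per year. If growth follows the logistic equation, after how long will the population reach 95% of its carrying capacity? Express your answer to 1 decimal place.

12.6 years

A = (K − N₀)/N₀ = (2350 − 536)/536 = 3.3843.
Solve 2350/(1 + 3.3843·e^(−0.33t)) = 2232.5: 1 + 3.3843·e^(−0.33t) = 1.0526, so e^(−0.33t) = 0.0155516.
−0.33·t = ln(0.0155516) = -4.1636, so t = 4.1636/0.33 = 12.617.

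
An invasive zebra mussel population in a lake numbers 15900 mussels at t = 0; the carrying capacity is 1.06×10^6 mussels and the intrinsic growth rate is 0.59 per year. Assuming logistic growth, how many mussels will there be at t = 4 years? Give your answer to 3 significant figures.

A = (K − N₀)/N₀ = (1.06×10^6 − 15900)/15900 = 65.667.
N(t) = K/(1 + A·e^(−rt)) = 1.06×10^6/(1 + 65.667×e^(−0.59×4)).
e^(−2.36) = 0.09442; denominator = 1 + 65.667×0.09442 = 7.2003.
N = 1.06×10^6/7.2003 = 147217.

147000 mussels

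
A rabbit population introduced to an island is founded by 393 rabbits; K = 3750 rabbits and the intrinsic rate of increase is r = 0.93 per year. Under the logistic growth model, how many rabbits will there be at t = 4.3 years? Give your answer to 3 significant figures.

3240 rabbits

A = (K − N₀)/N₀ = (3750 − 393)/393 = 8.542.
N(t) = K/(1 + A·e^(−rt)) = 3750/(1 + 8.542×e^(−0.93×4.3)).
e^(−3.999) = 0.018334; denominator = 1 + 8.542×0.018334 = 1.1566.
N = 3750/1.1566 = 3242.24.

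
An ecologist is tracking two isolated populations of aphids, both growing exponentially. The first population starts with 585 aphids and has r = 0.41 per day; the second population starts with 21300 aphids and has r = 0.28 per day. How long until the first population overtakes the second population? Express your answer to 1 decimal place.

27.7 days

Set 585·e^(0.41t) = 21300·e^(0.28t).
e^((0.41 − 0.28)t) = 21300/585 → e^(0.13·t) = 36.41.
0.13·t = ln(36.41) = 3.5949, so t = 3.5949/0.13 = 27.653.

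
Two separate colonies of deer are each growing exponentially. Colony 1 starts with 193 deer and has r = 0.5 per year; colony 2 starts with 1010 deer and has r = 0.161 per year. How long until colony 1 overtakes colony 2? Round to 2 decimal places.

4.88 years

Set 193·e^(0.5t) = 1010·e^(0.161t).
e^((0.5 − 0.161)t) = 1010/193 → e^(0.339·t) = 5.2332.
0.339·t = ln(5.2332) = 1.655, so t = 1.655/0.339 = 4.8821.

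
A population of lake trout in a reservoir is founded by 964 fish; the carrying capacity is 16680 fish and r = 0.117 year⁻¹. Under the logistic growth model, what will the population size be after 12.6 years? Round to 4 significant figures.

3524 fish

A = (K − N₀)/N₀ = (16680 − 964)/964 = 16.303.
N(t) = K/(1 + A·e^(−rt)) = 16680/(1 + 16.303×e^(−0.117×12.6)).
e^(−1.474) = 0.22896; denominator = 1 + 16.303×0.22896 = 4.7327.
N = 16680/4.7327 = 3524.38.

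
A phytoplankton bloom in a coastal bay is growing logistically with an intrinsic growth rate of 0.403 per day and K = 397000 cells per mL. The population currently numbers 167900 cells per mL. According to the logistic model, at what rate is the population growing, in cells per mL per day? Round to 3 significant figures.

39000 cells per mL per day

dN/dt = rN(1 − N/K) = 0.403 × 167900 × (1 − 167900/397000).
1 − 167900/397000 = 0.57708; dN/dt = 0.403 × 167900 × 0.57708 = 39047.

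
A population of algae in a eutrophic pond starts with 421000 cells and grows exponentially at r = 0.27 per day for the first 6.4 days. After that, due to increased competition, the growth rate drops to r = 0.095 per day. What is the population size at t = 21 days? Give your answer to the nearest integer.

Phase 1: N(6.4) = 421000·e^(0.27×6.4) = 421000·e^1.728 = 2.369971×10^6.
Phase 2 runs for 21 − 6.4 = 14.6 days at r = 0.095.
N(21) = 2.369971×10^6·e^(0.095×14.6) = 2.369971×10^6·e^1.387 = 9.486574×10^6.

9486574 cells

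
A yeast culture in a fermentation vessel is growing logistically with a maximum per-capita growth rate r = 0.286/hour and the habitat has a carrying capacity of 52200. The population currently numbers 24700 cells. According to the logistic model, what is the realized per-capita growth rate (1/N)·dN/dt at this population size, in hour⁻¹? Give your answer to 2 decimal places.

(1/N)·dN/dt = r(1 − N/K) = 0.286 × (1 − 24700/52200).
= 0.286 × 0.52682 = 0.15067.

0.15 per hour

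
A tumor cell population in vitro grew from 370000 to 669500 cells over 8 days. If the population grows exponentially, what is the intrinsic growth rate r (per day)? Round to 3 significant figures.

From N(t) = N₀·e^(rt): e^(r·8) = 669500/370000 = 1.8095.
r·8 = ln(1.8095) = 0.59303, so r = 0.59303/8 = 0.074129.

0.0741 per day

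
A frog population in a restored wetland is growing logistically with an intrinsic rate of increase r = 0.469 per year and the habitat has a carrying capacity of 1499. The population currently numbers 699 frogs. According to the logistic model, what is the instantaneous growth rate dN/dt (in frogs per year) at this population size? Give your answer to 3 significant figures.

175 frogs per year

dN/dt = rN(1 − N/K) = 0.469 × 699 × (1 − 699/1499).
1 − 699/1499 = 0.53369; dN/dt = 0.469 × 699 × 0.53369 = 174.96.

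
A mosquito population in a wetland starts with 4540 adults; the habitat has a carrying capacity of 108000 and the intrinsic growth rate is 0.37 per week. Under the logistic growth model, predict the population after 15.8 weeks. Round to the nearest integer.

101324 adults

A = (K − N₀)/N₀ = (108000 − 4540)/4540 = 22.789.
N(t) = K/(1 + A·e^(−rt)) = 108000/(1 + 22.789×e^(−0.37×15.8)).
e^(−5.846) = 0.0028914; denominator = 1 + 22.789×0.0028914 = 1.0659.
N = 108000/1.0659 = 101324.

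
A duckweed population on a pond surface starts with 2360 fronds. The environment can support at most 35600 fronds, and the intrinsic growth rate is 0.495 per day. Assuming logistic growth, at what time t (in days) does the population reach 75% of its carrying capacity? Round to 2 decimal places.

7.56 days

A = (K − N₀)/N₀ = (35600 − 2360)/2360 = 14.085.
Solve 35600/(1 + 14.085·e^(−0.495t)) = 26700: 1 + 14.085·e^(−0.495t) = 1.3333, so e^(−0.495t) = 0.0236663.
−0.495·t = ln(0.0236663) = -3.7437, so t = 3.7437/0.495 = 7.563.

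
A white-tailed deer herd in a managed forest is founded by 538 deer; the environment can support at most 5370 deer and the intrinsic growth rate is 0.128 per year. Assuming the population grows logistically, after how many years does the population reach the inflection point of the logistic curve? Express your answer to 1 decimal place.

17.1 years

Logistic growth is fastest at N = K/2 = 2685.
A = (K − N₀)/N₀ = 8.9814. Set K/(1 + A·e^(−rt)) = K/2 → A·e^(−rt) = 1.
e^(−0.128t) = 1/8.9814 = 0.111341, so t = ln(8.9814)/0.128 = 2.1952/0.128 = 17.15.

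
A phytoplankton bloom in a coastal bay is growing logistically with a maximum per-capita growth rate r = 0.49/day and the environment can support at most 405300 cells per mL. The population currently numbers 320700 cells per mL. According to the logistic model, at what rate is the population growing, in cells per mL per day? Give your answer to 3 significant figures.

32800 cells per mL per day

dN/dt = rN(1 − N/K) = 0.49 × 320700 × (1 − 320700/405300).
1 − 320700/405300 = 0.20873; dN/dt = 0.49 × 320700 × 0.20873 = 32801.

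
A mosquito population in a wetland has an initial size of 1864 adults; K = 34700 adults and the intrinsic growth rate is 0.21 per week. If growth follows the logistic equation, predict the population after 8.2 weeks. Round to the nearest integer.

8365 adults

A = (K − N₀)/N₀ = (34700 − 1864)/1864 = 17.616.
N(t) = K/(1 + A·e^(−rt)) = 34700/(1 + 17.616×e^(−0.21×8.2)).
e^(−1.722) = 0.17871; denominator = 1 + 17.616×0.17871 = 4.1481.
N = 34700/4.1481 = 8365.27.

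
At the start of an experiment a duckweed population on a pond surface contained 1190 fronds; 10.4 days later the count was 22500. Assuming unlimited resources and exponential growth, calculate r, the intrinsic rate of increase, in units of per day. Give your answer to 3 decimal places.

From N(t) = N₀·e^(rt): e^(r·10.4) = 22500/1190 = 18.908.
r·10.4 = ln(18.908) = 2.9396, so r = 2.9396/10.4 = 0.28265.

0.283 per day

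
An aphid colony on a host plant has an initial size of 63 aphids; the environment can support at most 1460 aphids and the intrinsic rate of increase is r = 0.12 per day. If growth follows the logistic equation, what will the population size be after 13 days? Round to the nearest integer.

258 aphids

A = (K − N₀)/N₀ = (1460 − 63)/63 = 22.175.
N(t) = K/(1 + A·e^(−rt)) = 1460/(1 + 22.175×e^(−0.12×13)).
e^(−1.56) = 0.21014; denominator = 1 + 22.175×0.21014 = 5.6597.
N = 1460/5.6597 = 257.965.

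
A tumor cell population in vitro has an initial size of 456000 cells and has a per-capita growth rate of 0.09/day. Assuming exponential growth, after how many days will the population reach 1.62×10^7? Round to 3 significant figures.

Set N₀·e^(rt) = 1.62×10^7: e^(0.09·t) = 1.62×10^7/456000 = 35.526.
0.09·t = ln(35.526) = 3.5703, so t = 3.5703/0.09 = 39.67.

39.7 days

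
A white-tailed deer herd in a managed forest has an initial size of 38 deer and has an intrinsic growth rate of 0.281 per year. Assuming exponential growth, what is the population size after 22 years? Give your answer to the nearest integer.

N(t) = N₀·e^(rt) = 38 × e^(0.281×22) = 38 × e^6.182.
e^6.182 ≈ 483.96, so N ≈ 38 × 483.96 = 18390.4.

18390 deer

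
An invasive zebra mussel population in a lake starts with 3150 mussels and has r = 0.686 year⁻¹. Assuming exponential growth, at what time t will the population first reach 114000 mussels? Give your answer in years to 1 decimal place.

Set N₀·e^(rt) = 114000: e^(0.686·t) = 114000/3150 = 36.19.
0.686·t = ln(36.19) = 3.5888, so t = 3.5888/0.686 = 5.2315.

5.2 years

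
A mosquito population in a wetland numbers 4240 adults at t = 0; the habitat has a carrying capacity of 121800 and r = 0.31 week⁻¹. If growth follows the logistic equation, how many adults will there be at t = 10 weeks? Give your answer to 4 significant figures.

54160 adults

A = (K − N₀)/N₀ = (121800 − 4240)/4240 = 27.726.
N(t) = K/(1 + A·e^(−rt)) = 121800/(1 + 27.726×e^(−0.31×10)).
e^(−3.1) = 0.045049; denominator = 1 + 27.726×0.045049 = 2.2491.
N = 121800/2.2491 = 54156.1.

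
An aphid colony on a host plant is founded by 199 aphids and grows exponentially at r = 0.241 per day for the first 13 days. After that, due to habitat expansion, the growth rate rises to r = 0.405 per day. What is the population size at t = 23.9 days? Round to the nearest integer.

377303 aphids

Phase 1: N(13) = 199·e^(0.241×13) = 199·e^3.133 = 4565.6.
Phase 2 runs for 23.9 − 13 = 10.9 days at r = 0.405.
N(23.9) = 4565.6·e^(0.405×10.9) = 4565.6·e^4.414 = 377303.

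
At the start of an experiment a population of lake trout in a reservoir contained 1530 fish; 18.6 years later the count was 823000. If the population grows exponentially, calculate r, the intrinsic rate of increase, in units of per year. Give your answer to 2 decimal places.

0.34 per year

From N(t) = N₀·e^(rt): e^(r·18.6) = 823000/1530 = 537.91.
r·18.6 = ln(537.91) = 6.2877, so r = 6.2877/18.6 = 0.33805.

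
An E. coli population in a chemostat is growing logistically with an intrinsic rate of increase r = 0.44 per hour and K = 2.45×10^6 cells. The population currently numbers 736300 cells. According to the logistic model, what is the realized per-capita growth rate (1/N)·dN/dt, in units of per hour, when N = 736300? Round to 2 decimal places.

(1/N)·dN/dt = r(1 − N/K) = 0.44 × (1 − 736300/2.45×10^6).
= 0.44 × 0.69947 = 0.30777.

0.31 per hour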